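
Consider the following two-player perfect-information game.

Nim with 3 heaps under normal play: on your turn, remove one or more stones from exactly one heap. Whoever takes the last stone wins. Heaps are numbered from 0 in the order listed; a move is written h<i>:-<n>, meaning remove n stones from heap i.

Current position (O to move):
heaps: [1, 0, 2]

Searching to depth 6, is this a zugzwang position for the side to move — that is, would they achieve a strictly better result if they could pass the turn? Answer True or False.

zugzwang((1,0,2), O) = False

[(1,0,2)] O move#1: h0:-1:-1/(0,0,2), h2:-1:+1/(1,0,1)*, h2:-2:-1/(1,0,0)
[(1,0,1)] X move#2: h0:-1:-1/(0,0,1)*, h2:-1:-1/(1,0,0)
[(0,0,1)] O move#3: h2:-1:+1/(0,0,0)*
[(0,0,0)] end (terminal -1, X#4); searched (1,0,2) to 6
suppose O passes — search the same position with X to move:
pass> [(1,0,2)] X move#1: h0:-1:-1/(0,0,2), h2:-1:+1/(1,0,1)*, h2:-2:-1/(1,0,0)
pass> [(1,0,1)] O move#2: h0:-1:-1/(0,0,1)*, h2:-1:-1/(1,0,0)
pass> [(0,0,1)] X move#3: h2:-1:+1/(0,0,0)*
pass> [(0,0,0)] end (terminal -1, O#4); searched (1,0,2) to 6
for O: play +1, pass -1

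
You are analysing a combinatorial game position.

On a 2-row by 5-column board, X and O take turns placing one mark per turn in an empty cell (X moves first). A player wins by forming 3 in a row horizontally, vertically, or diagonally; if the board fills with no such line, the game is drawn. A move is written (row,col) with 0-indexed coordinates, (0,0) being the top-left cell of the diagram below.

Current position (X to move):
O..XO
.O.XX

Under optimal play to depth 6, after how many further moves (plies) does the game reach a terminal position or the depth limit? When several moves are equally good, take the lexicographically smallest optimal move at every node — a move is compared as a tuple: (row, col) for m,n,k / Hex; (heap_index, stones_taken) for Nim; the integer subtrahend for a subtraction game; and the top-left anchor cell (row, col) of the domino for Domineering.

ply 1, X at O..XO/.O.XX | (0,1)=+1→OX.XO/.O.XX*; (0,2)=+1→O.XXO/.O.XX; (1,0)=+0→O..XO/XO.XX; (1,2)=+1→O..XO/.OXXX
ply 2, O at OX.XO/.O.XX | (0,2)=-1→OXOXO/.O.XX*; (1,0)=-1→OX.XO/OO.XX; (1,2)=-1→OX.XO/.OOXX
ply 3, X at OXOXO/.O.XX | (1,0)=+0→OXOXO/XO.XX; (1,2)=+1→OXOXO/.OXXX*
ply 4: OXOXO/.OXXX is terminal -1 (O); from O..XO/.O.XX depth 6

PV length from [O..XO/.O.XX]: 3 plies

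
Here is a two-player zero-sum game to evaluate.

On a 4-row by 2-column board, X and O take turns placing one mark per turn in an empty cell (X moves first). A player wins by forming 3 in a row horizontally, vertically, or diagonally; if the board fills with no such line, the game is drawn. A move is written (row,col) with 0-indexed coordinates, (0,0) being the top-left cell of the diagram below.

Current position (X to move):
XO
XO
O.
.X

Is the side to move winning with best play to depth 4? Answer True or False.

X winning at [XO/XO/O./.X]: False

[XO/XO/O./.X] X move#1: (2,1):+0/XO/XO/OX/.X*, (3,0):-1/XO/XO/O./XX
[XO/XO/OX/.X] O move#2: (3,0):+0/XO/XO/OX/OX*
[XO/XO/OX/OX] end (terminal +0, X#3); searched XO/XO/O./.X to 4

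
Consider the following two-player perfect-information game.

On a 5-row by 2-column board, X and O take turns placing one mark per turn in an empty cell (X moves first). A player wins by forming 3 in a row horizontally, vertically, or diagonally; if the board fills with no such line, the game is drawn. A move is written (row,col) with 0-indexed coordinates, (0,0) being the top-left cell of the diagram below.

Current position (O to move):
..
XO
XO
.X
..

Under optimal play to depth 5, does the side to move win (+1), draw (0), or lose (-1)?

[../XO/XO/.X/..] O move#1: (0,0):-1/O./XO/XO/.X/.., (0,1):+1/.O/XO/XO/.X/..*, (3,0):-1/../XO/XO/OX/.., (4,0):-1/../XO/XO/.X/O., (4,1):-1/../XO/XO/.X/.O
[.O/XO/XO/.X/..] end (terminal -1, X#2); searched ../XO/XO/.X/.. to 5

value(../XO/XO/.X/.., O) = +1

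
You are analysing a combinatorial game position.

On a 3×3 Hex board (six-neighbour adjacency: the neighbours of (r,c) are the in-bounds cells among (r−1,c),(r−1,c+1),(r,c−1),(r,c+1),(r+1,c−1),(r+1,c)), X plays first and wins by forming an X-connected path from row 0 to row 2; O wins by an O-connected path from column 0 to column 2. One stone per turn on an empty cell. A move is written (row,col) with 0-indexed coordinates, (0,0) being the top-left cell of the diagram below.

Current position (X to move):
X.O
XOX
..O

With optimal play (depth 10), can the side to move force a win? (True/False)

X winning at [X.O/XOX/..O]: True

ply 1, X at X.O/XOX/..O | (0,1)=-1→XXO/XOX/..O; (2,0)=+1→X.O/XOX/X.O*; (2,1)=-1→X.O/XOX/.XO
ply 2: X.O/XOX/X.O is terminal -1 (O); from X.O/XOX/..O depth 10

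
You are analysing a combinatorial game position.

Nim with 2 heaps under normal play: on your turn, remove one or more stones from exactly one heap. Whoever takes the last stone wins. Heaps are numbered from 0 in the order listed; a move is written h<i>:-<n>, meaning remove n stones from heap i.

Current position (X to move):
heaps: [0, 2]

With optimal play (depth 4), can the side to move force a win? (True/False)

X winning at [(0,2)]: True

ply 1, X at (0,2) | h1:-1=-1→(0,1); h1:-2=+1→(0,0)*
ply 2: (0,0) is terminal -1 (O); from (0,2) depth 4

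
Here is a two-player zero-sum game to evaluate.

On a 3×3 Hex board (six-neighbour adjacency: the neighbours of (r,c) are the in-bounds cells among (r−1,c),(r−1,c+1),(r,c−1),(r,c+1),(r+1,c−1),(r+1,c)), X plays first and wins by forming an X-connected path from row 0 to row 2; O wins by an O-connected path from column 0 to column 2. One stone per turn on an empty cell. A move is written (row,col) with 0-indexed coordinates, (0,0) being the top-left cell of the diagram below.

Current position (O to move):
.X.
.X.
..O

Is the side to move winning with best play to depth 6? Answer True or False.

O winning at [.X./.X./..O]: False

p1 O@[.X./.X./..O]: (0,0)[OX./.X./..O]-1* (0,2)[.XO/.X./..O]-1 (1,0)[.X./OX./..O]-1 (1,2)[.X./.XO/..O]-1 (2,0)[.X./.X./O.O]-1 (2,1)[.X./.X./.OO]-1
p2 X@[OX./.X./..O]: (0,2)[OXX/.X./..O]+1* (1,0)[OX./XX./..O]+1 (1,2)[OX./.XX/..O]+1 (2,0)[OX./.X./X.O]+1 (2,1)[OX./.X./.XO]+1
p3 O@[OXX/.X./..O]: (1,0)[OXX/OX./..O]-1* (1,2)[OXX/.XO/..O]-1 (2,0)[OXX/.X./O.O]-1 (2,1)[OXX/.X./.OO]-1
p4 X@[OXX/OX./..O]: (1,2)[OXX/OXX/..O]+1* (2,0)[OXX/OX./X.O]+1 (2,1)[OXX/OX./.XO]+1
p5 O@[OXX/OXX/..O]: (2,0)[OXX/OXX/O.O]-1* (2,1)[OXX/OXX/.OO]-1
p6 X@[OXX/OXX/O.O]: (2,1)[OXX/OXX/OXO]+1*
p7 O@[OXX/OXX/OXO] terminal -1; root [.X./.X./..O] d6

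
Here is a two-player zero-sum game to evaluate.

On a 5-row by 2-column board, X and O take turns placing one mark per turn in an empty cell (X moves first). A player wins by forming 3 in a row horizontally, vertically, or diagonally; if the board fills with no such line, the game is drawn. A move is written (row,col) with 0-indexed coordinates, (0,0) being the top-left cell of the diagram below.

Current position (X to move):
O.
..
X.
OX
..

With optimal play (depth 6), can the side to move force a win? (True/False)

X winning at [O./../X./OX/..]: True

ply 1, X at O./../X./OX/.. | (0,1)=+0→OX/../X./OX/..; (1,0)=+0→O./X./X./OX/..; (1,1)=+0→O./.X/X./OX/..; (2,1)=+1→O./../XX/OX/..*; (4,0)=+0→O./../X./OX/X.; (4,1)=+0→O./../X./OX/.X
ply 2, O at O./../XX/OX/.. | (0,1)=-1→OO/../XX/OX/..*; (1,0)=-1→O./O./XX/OX/..; (1,1)=-1→O./.O/XX/OX/..; (4,0)=-1→O./../XX/OX/O.; (4,1)=-1→O./../XX/OX/.O
ply 3, X at OO/../XX/OX/.. | (1,0)=+1→OO/X./XX/OX/..*; (1,1)=+1→OO/.X/XX/OX/..; (4,0)=+1→OO/../XX/OX/X.; (4,1)=+1→OO/../XX/OX/.X
ply 4, O at OO/X./XX/OX/.. | (1,1)=-1→OO/XO/XX/OX/..*; (4,0)=-1→OO/X./XX/OX/O.; (4,1)=-1→OO/X./XX/OX/.O
ply 5, X at OO/XO/XX/OX/.. | (4,0)=+0→OO/XO/XX/OX/X.; (4,1)=+1→OO/XO/XX/OX/.X*
ply 6: OO/XO/XX/OX/.X is terminal -1 (O); from O./../X./OX/.. depth 6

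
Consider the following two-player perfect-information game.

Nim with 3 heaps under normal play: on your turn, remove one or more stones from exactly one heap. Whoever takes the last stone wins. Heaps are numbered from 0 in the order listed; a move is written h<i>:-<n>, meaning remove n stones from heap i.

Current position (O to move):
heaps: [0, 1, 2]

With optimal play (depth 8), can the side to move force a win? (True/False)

O winning at [(0,1,2)]: True

ply 1, O at (0,1,2) | h1:-1=-1→(0,0,2); h2:-1=+1→(0,1,1)*; h2:-2=-1→(0,1,0)
ply 2, X at (0,1,1) | h1:-1=-1→(0,0,1)*; h2:-1=-1→(0,1,0)
ply 3, O at (0,0,1) | h2:-1=+1→(0,0,0)*
ply 4: (0,0,0) is terminal -1 (X); from (0,1,2) depth 8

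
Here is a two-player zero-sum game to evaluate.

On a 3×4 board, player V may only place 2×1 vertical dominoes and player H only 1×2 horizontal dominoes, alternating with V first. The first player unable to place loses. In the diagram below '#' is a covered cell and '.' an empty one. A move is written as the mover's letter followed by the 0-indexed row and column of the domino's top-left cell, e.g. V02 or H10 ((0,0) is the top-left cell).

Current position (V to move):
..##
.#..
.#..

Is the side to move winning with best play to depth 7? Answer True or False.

V winning at [..##/.#../.#..]: True

[..##/.#../.#..] V move#1: V00:-1/#.##/##../.#.., V10:-1/..##/##../##.., V12:+1/..##/.##./.##.*, V13:+1/..##/.#.#/.#.#
[..##/.##./.##.] H move#2: H00:-1/####/.##./.##.*
[####/.##./.##.] V move#3: V10:+1/####/###./###.*, V13:+1/####/.###/.###
[####/###./###.] end (terminal -1, H#4); searched ..##/.#../.#.. to 7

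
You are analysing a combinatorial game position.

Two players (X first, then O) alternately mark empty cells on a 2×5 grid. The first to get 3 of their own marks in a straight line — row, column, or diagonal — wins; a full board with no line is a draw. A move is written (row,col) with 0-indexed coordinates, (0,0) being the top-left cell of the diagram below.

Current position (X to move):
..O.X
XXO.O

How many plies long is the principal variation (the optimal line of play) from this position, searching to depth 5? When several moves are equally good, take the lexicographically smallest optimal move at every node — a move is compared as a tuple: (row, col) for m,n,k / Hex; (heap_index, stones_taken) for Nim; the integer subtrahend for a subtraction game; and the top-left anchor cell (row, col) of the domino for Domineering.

p1 X@[..O.X/XXO.O]: (0,0)[X.O.X/XXO.O]-1* (0,1)[.XO.X/XXO.O]-1 (0,3)[..OXX/XXO.O]-1 (1,3)[..O.X/XXOXO]-1
p2 O@[X.O.X/XXO.O]: (0,1)[XOO.X/XXO.O]+1* (0,3)[X.OOX/XXO.O]+1 (1,3)[X.O.X/XXOOO]+1
p3 X@[XOO.X/XXO.O]: (0,3)[XOOXX/XXO.O]-1* (1,3)[XOO.X/XXOXO]-1
p4 O@[XOOXX/XXO.O]: (1,3)[XOOXX/XXOOO]+1*
p5 X@[XOOXX/XXOOO] terminal -1; root [..O.X/XXO.O] d5

PV length from [..O.X/XXO.O]: 4 plies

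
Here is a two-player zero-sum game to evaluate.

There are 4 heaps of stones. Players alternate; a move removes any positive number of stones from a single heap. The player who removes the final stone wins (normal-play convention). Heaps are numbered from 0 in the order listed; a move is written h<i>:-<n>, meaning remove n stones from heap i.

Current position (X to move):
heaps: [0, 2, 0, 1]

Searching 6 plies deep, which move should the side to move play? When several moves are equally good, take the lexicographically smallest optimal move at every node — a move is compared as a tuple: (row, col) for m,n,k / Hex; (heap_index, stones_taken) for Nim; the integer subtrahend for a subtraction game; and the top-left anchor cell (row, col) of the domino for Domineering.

X's best at [(0,2,0,1)]: h1:-1

[(0,2,0,1)] X move#1: h1:-1:+1/(0,1,0,1)*, h1:-2:-1/(0,0,0,1), h3:-1:-1/(0,2,0,0)
[(0,1,0,1)] O move#2: h1:-1:-1/(0,0,0,1)*, h3:-1:-1/(0,1,0,0)
[(0,0,0,1)] X move#3: h3:-1:+1/(0,0,0,0)*
[(0,0,0,0)] end (terminal -1, O#4); searched (0,2,0,1) to 6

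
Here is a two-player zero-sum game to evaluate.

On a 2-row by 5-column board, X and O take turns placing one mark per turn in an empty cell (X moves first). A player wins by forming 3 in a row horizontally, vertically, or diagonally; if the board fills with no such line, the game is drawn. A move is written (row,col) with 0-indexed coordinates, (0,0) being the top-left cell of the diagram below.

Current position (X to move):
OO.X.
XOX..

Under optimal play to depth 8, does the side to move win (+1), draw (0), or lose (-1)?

value(OO.X./XOX.., X) = 0

p1 X@[OO.X./XOX..]: (0,2)[OOXX./XOX..]+0* (0,4)[OO.XX/XOX..]-1 (1,3)[OO.X./XOXX.]-1 (1,4)[OO.X./XOX.X]-1
p2 O@[OOXX./XOX..]: (0,4)[OOXXO/XOX..]+0* (1,3)[OOXX./XOXO.]-1 (1,4)[OOXX./XOX.O]-1
p3 X@[OOXXO/XOX..]: (1,3)[OOXXO/XOXX.]+0* (1,4)[OOXXO/XOX.X]+0
p4 O@[OOXXO/XOXX.]: (1,4)[OOXXO/XOXXO]+0*
p5 X@[OOXXO/XOXXO] terminal +0; root [OO.X./XOX..] d8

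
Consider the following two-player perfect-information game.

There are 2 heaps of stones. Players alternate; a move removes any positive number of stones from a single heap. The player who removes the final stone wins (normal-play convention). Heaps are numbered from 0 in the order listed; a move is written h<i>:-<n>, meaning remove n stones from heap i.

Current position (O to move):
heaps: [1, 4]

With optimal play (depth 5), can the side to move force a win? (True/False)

[(1,4)] O move#1: h0:-1:-1/(0,4), h1:-1:-1/(1,3), h1:-2:-1/(1,2), h1:-3:+1/(1,1)*, h1:-4:-1/(1,0)
[(1,1)] X move#2: h0:-1:-1/(0,1)*, h1:-1:-1/(1,0)
[(0,1)] O move#3: h1:-1:+1/(0,0)*
[(0,0)] end (terminal -1, X#4); searched (1,4) to 5

O winning at [(1,4)]: True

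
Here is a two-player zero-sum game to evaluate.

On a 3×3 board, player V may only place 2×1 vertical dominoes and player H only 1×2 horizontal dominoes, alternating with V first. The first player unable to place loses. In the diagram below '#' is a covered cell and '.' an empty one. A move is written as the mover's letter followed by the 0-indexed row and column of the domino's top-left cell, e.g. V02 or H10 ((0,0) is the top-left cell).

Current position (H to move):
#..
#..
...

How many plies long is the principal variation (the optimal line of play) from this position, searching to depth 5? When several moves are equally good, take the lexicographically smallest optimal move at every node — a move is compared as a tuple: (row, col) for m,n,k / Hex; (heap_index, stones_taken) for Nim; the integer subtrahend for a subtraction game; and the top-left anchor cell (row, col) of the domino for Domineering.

PV length from [#../#../...]: 1 ply

p1 H@[#../#../...]: H01[###/#../...]-1 H11[#../###/...]+1* H20[#../#../##.]-1 H21[#../#../.##]-1
p2 V@[#../###/...] terminal -1; root [#../#../...] d5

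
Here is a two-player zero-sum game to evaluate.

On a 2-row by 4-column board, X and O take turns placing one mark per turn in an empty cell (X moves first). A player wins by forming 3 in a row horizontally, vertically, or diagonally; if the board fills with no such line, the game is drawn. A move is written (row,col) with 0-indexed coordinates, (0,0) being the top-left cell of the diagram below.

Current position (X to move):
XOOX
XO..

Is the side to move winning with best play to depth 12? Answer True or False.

ply 1, X at XOOX/XO.. | (1,2)=+0→XOOX/XOX.*; (1,3)=+0→XOOX/XO.X
ply 2, O at XOOX/XOX. | (1,3)=+0→XOOX/XOXO*
ply 3: XOOX/XOXO is terminal +0 (X); from XOOX/XO.. depth 12

X winning at [XOOX/XO..]: False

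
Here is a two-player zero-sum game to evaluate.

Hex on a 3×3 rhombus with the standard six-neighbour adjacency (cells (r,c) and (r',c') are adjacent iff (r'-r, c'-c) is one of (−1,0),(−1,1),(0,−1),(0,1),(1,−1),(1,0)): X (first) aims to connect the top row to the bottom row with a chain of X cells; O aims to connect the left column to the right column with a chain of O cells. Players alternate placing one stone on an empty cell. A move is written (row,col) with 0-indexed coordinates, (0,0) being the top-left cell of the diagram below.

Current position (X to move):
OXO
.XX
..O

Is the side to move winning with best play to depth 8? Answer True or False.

X winning at [OXO/.XX/..O]: True

ply 1, X at OXO/.XX/..O | (1,0)=+1→OXO/XXX/..O*; (2,0)=+1→OXO/.XX/X.O; (2,1)=+1→OXO/.XX/.XO
ply 2, O at OXO/XXX/..O | (2,0)=-1→OXO/XXX/O.O*; (2,1)=-1→OXO/XXX/.OO
ply 3, X at OXO/XXX/O.O | (2,1)=+1→OXO/XXX/OXO*
ply 4: OXO/XXX/OXO is terminal -1 (O); from OXO/.XX/..O depth 8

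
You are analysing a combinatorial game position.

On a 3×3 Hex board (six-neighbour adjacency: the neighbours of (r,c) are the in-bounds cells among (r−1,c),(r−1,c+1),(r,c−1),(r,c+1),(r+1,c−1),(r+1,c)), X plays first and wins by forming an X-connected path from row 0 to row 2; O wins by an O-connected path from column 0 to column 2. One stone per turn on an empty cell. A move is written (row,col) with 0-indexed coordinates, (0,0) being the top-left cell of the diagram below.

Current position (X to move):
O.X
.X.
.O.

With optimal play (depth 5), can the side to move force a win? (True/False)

p1 X@[O.X/.X./.O.]: (0,1)[OXX/.X./.O.]-1 (1,0)[O.X/XX./.O.]-1 (1,2)[O.X/.XX/.O.]+1* (2,0)[O.X/.X./XO.]+1 (2,2)[O.X/.X./.OX]+1
p2 O@[O.X/.XX/.O.]: (0,1)[OOX/.XX/.O.]-1* (1,0)[O.X/OXX/.O.]-1 (2,0)[O.X/.XX/OO.]-1 (2,2)[O.X/.XX/.OO]-1
p3 X@[OOX/.XX/.O.]: (1,0)[OOX/XXX/.O.]+1* (2,0)[OOX/.XX/XO.]+1 (2,2)[OOX/.XX/.OX]+1
p4 O@[OOX/XXX/.O.]: (2,0)[OOX/XXX/OO.]-1* (2,2)[OOX/XXX/.OO]-1
p5 X@[OOX/XXX/OO.]: (2,2)[OOX/XXX/OOX]+1*
p6 O@[OOX/XXX/OOX] terminal -1; root [O.X/.X./.O.] d5

X winning at [O.X/.X./.O.]: True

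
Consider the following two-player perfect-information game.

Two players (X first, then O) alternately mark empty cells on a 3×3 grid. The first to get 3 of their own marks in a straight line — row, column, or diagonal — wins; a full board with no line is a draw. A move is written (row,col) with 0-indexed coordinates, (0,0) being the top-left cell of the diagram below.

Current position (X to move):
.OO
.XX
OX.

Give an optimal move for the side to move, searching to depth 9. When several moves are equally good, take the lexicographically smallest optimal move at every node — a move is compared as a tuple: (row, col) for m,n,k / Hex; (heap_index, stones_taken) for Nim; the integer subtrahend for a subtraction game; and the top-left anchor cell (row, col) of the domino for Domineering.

ply 1, X at .OO/.XX/OX. | (0,0)=+1→XOO/.XX/OX.*; (1,0)=+1→.OO/XXX/OX.; (2,2)=-1→.OO/.XX/OXX
ply 2, O at XOO/.XX/OX. | (1,0)=-1→XOO/OXX/OX.*; (2,2)=-1→XOO/.XX/OXO
ply 3, X at XOO/OXX/OX. | (2,2)=+1→XOO/OXX/OXX*
ply 4: XOO/OXX/OXX is terminal -1 (O); from .OO/.XX/OX. depth 9

X's best at [.OO/.XX/OX.]: (0,0)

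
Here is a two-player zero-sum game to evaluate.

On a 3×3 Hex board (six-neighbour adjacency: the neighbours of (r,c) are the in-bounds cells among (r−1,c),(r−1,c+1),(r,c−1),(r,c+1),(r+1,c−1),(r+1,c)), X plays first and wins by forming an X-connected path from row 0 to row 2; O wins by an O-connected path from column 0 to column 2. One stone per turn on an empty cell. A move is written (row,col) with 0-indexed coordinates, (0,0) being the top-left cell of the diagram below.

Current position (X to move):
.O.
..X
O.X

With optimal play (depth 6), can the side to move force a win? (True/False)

X winning at [.O./..X/O.X]: True

[.O./..X/O.X] X move#1: (0,0):-1/XO./..X/O.X, (0,2):+1/.OX/..X/O.X*, (1,0):-1/.O./X.X/O.X, (1,1):-1/.O./.XX/O.X, (2,1):-1/.O./..X/OXX
[.OX/..X/O.X] end (terminal -1, O#2); searched .O./..X/O.X to 6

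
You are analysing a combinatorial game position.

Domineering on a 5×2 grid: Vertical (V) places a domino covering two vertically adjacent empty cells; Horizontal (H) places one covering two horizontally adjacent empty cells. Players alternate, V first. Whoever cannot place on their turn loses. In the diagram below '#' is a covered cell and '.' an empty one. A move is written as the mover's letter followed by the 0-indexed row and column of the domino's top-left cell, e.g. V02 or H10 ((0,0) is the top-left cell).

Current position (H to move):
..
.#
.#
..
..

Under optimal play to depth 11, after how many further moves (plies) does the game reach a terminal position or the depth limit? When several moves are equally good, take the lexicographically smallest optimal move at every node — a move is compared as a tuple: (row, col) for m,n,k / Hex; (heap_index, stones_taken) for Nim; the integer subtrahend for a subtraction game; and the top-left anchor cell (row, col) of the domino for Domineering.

ply 1, H at ../.#/.#/../.. | H00=-1→##/.#/.#/../..; H30=+1→../.#/.#/##/..*; H40=+1→../.#/.#/../##
ply 2, V at ../.#/.#/##/.. | V00=-1→#./##/.#/##/..*; V10=-1→../##/##/##/..
ply 3, H at #./##/.#/##/.. | H40=+1→#./##/.#/##/##*
ply 4: #./##/.#/##/## is terminal -1 (V); from ../.#/.#/../.. depth 11

PV length from [../.#/.#/../..]: 3 plies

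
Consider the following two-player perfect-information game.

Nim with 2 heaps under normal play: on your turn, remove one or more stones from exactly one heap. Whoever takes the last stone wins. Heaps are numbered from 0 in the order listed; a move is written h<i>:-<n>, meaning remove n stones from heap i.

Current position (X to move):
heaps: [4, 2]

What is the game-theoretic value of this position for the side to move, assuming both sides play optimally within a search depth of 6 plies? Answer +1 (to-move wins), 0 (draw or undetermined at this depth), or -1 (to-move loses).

value((4,2), X) = +1

[(4,2)] X move#1: h0:-1:-1/(3,2), h0:-2:+1/(2,2)*, h0:-3:-1/(1,2), h0:-4:-1/(0,2), h1:-1:-1/(4,1), h1:-2:-1/(4,0)
[(2,2)] O move#2: h0:-1:-1/(1,2)*, h0:-2:-1/(0,2), h1:-1:-1/(2,1), h1:-2:-1/(2,0)
[(1,2)] X move#3: h0:-1:-1/(0,2), h1:-1:+1/(1,1)*, h1:-2:-1/(1,0)
[(1,1)] O move#4: h0:-1:-1/(0,1)*, h1:-1:-1/(1,0)
[(0,1)] X move#5: h1:-1:+1/(0,0)*
[(0,0)] end (terminal -1, O#6); searched (4,2) to 6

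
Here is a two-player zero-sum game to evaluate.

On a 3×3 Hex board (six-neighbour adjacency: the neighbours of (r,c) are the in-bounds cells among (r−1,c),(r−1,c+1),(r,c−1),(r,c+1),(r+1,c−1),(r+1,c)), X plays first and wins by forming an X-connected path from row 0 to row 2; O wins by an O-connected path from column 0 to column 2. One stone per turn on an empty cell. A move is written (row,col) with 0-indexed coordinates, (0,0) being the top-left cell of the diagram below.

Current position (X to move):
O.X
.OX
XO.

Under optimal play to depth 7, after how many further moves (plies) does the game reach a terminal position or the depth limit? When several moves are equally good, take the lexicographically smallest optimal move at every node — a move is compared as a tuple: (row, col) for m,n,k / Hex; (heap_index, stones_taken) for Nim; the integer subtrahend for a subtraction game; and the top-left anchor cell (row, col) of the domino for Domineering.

p1 X@[O.X/.OX/XO.]: (0,1)[OXX/.OX/XO.]+1* (1,0)[O.X/XOX/XO.]+1 (2,2)[O.X/.OX/XOX]+1
p2 O@[OXX/.OX/XO.]: (1,0)[OXX/OOX/XO.]-1* (2,2)[OXX/.OX/XOO]-1
p3 X@[OXX/OOX/XO.]: (2,2)[OXX/OOX/XOX]+1*
p4 O@[OXX/OOX/XOX] terminal -1; root [O.X/.OX/XO.] d7

PV length from [O.X/.OX/XO.]: 3 plies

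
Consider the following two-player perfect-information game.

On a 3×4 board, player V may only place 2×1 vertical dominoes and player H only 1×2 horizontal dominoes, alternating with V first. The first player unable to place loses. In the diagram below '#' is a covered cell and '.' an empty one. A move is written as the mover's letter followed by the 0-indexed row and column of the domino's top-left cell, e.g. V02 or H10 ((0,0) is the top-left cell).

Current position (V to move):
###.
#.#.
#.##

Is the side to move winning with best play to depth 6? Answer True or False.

p1 V@[###./#.#./#.##]: V03[####/#.##/#.##]+1* V11[###./###./####]+1
p2 H@[####/#.##/#.##] terminal -1; root [###./#.#./#.##] d6

V winning at [###./#.#./#.##]: True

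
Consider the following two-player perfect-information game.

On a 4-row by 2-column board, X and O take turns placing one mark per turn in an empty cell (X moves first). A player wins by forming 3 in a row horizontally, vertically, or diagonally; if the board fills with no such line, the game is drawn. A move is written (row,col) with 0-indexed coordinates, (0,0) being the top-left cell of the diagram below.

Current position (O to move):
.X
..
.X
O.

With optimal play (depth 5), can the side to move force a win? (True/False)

O winning at [.X/../.X/O.]: False

[.X/../.X/O.] O move#1: (0,0):-1/OX/../.X/O., (1,0):-1/.X/O./.X/O., (1,1):+0/.X/.O/.X/O.*, (2,0):-1/.X/../OX/O., (3,1):-1/.X/../.X/OO
[.X/.O/.X/O.] X move#2: (0,0):+0/XX/.O/.X/O.*, (1,0):+0/.X/XO/.X/O., (2,0):+0/.X/.O/XX/O., (3,1):+0/.X/.O/.X/OX
[XX/.O/.X/O.] O move#3: (1,0):+0/XX/OO/.X/O.*, (2,0):+0/XX/.O/OX/O., (3,1):+0/XX/.O/.X/OO
[XX/OO/.X/O.] X move#4: (2,0):+0/XX/OO/XX/O.*, (3,1):-1/XX/OO/.X/OX
[XX/OO/XX/O.] O move#5: (3,1):+0/XX/OO/XX/OO*
[XX/OO/XX/OO] end (terminal +0, X#6); searched .X/../.X/O. to 5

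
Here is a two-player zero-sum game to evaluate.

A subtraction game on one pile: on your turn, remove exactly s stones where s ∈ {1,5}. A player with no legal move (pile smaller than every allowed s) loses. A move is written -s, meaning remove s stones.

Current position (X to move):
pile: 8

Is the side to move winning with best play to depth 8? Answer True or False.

p1 X@[8]: -1[7]-1* -5[3]-1
p2 O@[7]: -1[6]+1* -5[2]+1
p3 X@[6]: -1[5]-1* -5[1]-1
p4 O@[5]: -1[4]+1* -5[0]+1
p5 X@[4]: -1[3]-1*
p6 O@[3]: -1[2]+1*
p7 X@[2]: -1[1]-1*
p8 O@[1]: -1[0]+1*
p9 X@[0] terminal -1; root [8] d8

X winning at [8]: False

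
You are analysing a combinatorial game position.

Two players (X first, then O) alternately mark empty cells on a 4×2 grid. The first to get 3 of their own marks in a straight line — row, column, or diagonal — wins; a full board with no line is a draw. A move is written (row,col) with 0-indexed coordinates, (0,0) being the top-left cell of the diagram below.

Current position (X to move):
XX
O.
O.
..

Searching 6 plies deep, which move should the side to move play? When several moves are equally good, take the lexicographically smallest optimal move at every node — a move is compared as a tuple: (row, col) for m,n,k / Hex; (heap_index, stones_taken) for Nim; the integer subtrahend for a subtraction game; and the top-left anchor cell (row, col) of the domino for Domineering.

[XX/O./O./..] X move#1: (1,1):-1/XX/OX/O./.., (2,1):-1/XX/O./OX/.., (3,0):+0/XX/O./O./X.*, (3,1):-1/XX/O./O./.X
[XX/O./O./X.] O move#2: (1,1):+0/XX/OO/O./X.*, (2,1):+0/XX/O./OO/X., (3,1):+0/XX/O./O./XO
[XX/OO/O./X.] X move#3: (2,1):+0/XX/OO/OX/X.*, (3,1):+0/XX/OO/O./XX
[XX/OO/OX/X.] O move#4: (3,1):+0/XX/OO/OX/XO*
[XX/OO/OX/XO] end (terminal +0, X#5); searched XX/O./O./.. to 6

X's best at [XX/O./O./..]: (3,0)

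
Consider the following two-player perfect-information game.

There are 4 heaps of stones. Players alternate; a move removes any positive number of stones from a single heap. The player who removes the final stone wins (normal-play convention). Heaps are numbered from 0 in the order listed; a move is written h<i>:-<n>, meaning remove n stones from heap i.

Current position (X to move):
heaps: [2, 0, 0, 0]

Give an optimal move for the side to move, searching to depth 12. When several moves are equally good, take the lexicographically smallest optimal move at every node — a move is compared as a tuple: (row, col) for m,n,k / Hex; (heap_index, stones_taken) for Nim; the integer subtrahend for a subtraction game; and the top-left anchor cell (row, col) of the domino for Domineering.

ply 1, X at (2,0,0,0) | h0:-1=-1→(1,0,0,0); h0:-2=+1→(0,0,0,0)*
ply 2: (0,0,0,0) is terminal -1 (O); from (2,0,0,0) depth 12

X's best at [(2,0,0,0)]: h0:-2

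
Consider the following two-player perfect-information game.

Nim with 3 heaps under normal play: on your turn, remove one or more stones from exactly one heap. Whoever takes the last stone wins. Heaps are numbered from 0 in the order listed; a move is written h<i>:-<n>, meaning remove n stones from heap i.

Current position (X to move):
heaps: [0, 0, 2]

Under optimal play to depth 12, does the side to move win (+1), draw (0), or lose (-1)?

value((0,0,2), X) = +1

p1 X@[(0,0,2)]: h2:-1[(0,0,1)]-1 h2:-2[(0,0,0)]+1*
p2 O@[(0,0,0)] terminal -1; root [(0,0,2)] d12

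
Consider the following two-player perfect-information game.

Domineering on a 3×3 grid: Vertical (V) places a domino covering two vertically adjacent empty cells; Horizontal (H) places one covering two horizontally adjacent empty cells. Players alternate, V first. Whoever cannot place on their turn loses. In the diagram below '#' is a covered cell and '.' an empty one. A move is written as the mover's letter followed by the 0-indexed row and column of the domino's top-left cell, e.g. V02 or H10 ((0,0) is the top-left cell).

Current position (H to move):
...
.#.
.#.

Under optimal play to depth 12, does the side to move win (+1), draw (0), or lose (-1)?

value(.../.#./.#., H) = -1

p1 H@[.../.#./.#.]: H00[##./.#./.#.]-1* H01[.##/.#./.#.]-1
p2 V@[##./.#./.#.]: V02[###/.##/.#.]+1* V10[##./##./##.]+1 V12[##./.##/.##]+1
p3 H@[###/.##/.#.] terminal -1; root [.../.#./.#.] d12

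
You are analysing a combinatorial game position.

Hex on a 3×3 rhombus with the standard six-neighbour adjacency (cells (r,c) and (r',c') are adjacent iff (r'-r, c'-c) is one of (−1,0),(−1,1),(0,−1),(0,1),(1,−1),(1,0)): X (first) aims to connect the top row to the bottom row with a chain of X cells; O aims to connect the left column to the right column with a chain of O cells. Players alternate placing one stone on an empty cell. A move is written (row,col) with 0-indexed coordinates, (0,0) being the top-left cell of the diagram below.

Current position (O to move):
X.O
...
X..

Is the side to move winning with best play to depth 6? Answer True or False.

ply 1, O at X.O/.../X.. | (0,1)=-1→XOO/.../X..; (1,0)=+1→X.O/O../X..*; (1,1)=-1→X.O/.O./X..; (1,2)=-1→X.O/..O/X..; (2,1)=-1→X.O/.../XO.; (2,2)=-1→X.O/.../X.O
ply 2, X at X.O/O../X.. | (0,1)=-1→XXO/O../X..*; (1,1)=-1→X.O/OX./X..; (1,2)=-1→X.O/O.X/X..; (2,1)=-1→X.O/O../XX.; (2,2)=-1→X.O/O../X.X
ply 3, O at XXO/O../X.. | (1,1)=+1→XXO/OO./X..*; (1,2)=-1→XXO/O.O/X..; (2,1)=-1→XXO/O../XO.; (2,2)=-1→XXO/O../X.O
ply 4: XXO/OO./X.. is terminal -1 (X); from X.O/.../X.. depth 6

O winning at [X.O/.../X..]: True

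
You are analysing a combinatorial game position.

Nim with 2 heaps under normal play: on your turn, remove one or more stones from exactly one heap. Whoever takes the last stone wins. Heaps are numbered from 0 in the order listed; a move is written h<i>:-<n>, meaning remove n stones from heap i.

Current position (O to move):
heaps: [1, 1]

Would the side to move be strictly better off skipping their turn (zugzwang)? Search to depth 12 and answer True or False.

zugzwang((1,1), O) = True

[(1,1)] O move#1: h0:-1:-1/(0,1)*, h1:-1:-1/(1,0)
[(0,1)] X move#2: h1:-1:+1/(0,0)*
[(0,0)] end (terminal -1, O#3); searched (1,1) to 12
pass branch (X moves first from the same position):
  | [(1,1)] X move#1: h0:-1:-1/(0,1)*, h1:-1:-1/(1,0)
  | [(0,1)] O move#2: h1:-1:+1/(0,0)*
  | [(0,0)] end (terminal -1, X#3); searched (1,1) to 12
O moving scores -1; O passing scores +1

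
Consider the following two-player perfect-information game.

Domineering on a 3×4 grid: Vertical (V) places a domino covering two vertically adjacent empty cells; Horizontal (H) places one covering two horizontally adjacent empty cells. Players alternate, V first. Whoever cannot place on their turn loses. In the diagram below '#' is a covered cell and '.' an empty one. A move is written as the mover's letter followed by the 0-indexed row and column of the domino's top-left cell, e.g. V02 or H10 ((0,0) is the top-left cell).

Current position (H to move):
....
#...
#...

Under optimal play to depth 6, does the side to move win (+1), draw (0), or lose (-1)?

[..../#.../#...] H move#1: H00:-1/##../#.../#..., H01:-1/.##./#.../#..., H02:-1/..##/#.../#..., H11:+1/..../###./#...*, H12:+1/..../#.##/#..., H21:-1/..../#.../###., H22:-1/..../#.../#.##
[..../###./#...] V move#2: V03:-1/...#/####/#...*, V13:-1/..../####/#..#
[...#/####/#...] H move#3: H00:+1/##.#/####/#...*, H01:+1/.###/####/#..., H21:+1/...#/####/###., H22:+1/...#/####/#.##
[##.#/####/#...] end (terminal -1, V#4); searched ..../#.../#... to 6

value(..../#.../#..., H) = +1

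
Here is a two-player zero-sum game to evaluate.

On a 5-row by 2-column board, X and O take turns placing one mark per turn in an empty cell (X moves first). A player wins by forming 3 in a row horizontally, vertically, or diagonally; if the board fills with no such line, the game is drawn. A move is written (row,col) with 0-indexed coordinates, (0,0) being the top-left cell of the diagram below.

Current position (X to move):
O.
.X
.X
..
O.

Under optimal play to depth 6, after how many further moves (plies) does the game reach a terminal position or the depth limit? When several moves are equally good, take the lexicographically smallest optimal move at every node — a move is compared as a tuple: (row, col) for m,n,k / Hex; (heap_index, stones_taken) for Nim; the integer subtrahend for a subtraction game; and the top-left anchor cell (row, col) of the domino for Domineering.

[O./.X/.X/../O.] X move#1: (0,1):+1/OX/.X/.X/../O.*, (1,0):+1/O./XX/.X/../O., (2,0):+1/O./.X/XX/../O., (3,0):+1/O./.X/.X/X./O., (3,1):+1/O./.X/.X/.X/O., (4,1):+1/O./.X/.X/../OX
[OX/.X/.X/../O.] end (terminal -1, O#2); searched O./.X/.X/../O. to 6

PV length from [O./.X/.X/../O.]: 1 ply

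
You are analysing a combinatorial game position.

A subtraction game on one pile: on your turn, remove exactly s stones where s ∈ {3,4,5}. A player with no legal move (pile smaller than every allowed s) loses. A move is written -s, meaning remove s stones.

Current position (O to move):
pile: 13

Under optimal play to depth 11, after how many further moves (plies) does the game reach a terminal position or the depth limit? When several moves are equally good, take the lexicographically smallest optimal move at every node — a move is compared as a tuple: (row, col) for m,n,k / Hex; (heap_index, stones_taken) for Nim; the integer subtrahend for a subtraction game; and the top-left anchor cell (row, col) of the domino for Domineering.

[13] O move#1: -3:+1/10*, -4:+1/9, -5:+1/8
[10] X move#2: -3:-1/7*, -4:-1/6, -5:-1/5
[7] O move#3: -3:-1/4, -4:-1/3, -5:+1/2*
[2] end (terminal -1, X#4); searched 13 to 11

PV length from [13]: 3 plies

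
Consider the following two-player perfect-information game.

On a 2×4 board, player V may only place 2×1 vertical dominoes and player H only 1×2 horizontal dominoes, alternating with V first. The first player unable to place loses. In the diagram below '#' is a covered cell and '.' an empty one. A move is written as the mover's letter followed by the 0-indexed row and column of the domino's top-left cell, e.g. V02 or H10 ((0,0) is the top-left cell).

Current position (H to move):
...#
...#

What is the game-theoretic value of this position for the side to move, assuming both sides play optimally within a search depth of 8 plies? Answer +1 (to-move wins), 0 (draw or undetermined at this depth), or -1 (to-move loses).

[...#/...#] H move#1: H00:+1/##.#/...#*, H01:+1/.###/...#, H10:+1/...#/##.#, H11:+1/...#/.###
[##.#/...#] V move#2: V02:-1/####/..##*
[####/..##] H move#3: H10:+1/####/####*
[####/####] end (terminal -1, V#4); searched ...#/...# to 8

value(...#/...#, H) = +1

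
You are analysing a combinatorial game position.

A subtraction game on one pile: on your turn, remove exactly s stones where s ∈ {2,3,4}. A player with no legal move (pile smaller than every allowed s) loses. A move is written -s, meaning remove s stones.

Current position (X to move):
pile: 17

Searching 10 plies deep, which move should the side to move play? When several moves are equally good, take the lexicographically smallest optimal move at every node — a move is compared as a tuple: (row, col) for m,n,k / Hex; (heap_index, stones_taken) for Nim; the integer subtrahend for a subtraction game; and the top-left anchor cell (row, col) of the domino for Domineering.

X's best at [17]: -4

p1 X@[17]: -2[15]-1 -3[14]-1 -4[13]+1*
p2 O@[13]: -2[11]-1* -3[10]-1 -4[9]-1
p3 X@[11]: -2[9]-1 -3[8]-1 -4[7]+1*
p4 O@[7]: -2[5]-1* -3[4]-1 -4[3]-1
p5 X@[5]: -2[3]-1 -3[2]-1 -4[1]+1*
p6 O@[1] terminal -1; root [17] d10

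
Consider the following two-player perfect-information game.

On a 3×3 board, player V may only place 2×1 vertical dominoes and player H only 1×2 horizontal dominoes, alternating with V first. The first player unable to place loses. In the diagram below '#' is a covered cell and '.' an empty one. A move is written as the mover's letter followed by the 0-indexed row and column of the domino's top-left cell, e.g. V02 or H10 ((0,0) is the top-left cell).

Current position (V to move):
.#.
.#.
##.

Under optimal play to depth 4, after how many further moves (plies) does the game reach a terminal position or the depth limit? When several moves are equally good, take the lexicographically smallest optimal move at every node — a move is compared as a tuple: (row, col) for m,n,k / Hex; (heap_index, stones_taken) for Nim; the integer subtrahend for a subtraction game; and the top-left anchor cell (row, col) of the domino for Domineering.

p1 V@[.#./.#./##.]: V00[##./##./##.]+1* V02[.##/.##/##.]+1 V12[.#./.##/###]+1
p2 H@[##./##./##.] terminal -1; root [.#./.#./##.] d4

PV length from [.#./.#./##.]: 1 ply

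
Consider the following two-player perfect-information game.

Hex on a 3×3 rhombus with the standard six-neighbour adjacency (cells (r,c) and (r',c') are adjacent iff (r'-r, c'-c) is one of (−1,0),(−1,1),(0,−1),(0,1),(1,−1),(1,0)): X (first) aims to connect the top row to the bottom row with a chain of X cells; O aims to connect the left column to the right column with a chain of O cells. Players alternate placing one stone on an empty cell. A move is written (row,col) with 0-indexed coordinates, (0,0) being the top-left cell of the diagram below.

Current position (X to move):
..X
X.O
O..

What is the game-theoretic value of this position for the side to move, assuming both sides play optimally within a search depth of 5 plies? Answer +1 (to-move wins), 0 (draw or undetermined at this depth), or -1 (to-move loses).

[..X/X.O/O..] X move#1: (0,0):-1/X.X/X.O/O..*, (0,1):-1/.XX/X.O/O.., (1,1):-1/..X/XXO/O.., (2,1):-1/..X/X.O/OX., (2,2):-1/..X/X.O/O.X
[X.X/X.O/O..] O move#2: (0,1):+1/XOX/X.O/O..*, (1,1):+1/X.X/XOO/O.., (2,1):+1/X.X/X.O/OO., (2,2):+1/X.X/X.O/O.O
[XOX/X.O/O..] X move#3: (1,1):-1/XOX/XXO/O..*, (2,1):-1/XOX/X.O/OX., (2,2):-1/XOX/X.O/O.X
[XOX/XXO/O..] O move#4: (2,1):+1/XOX/XXO/OO.*, (2,2):-1/XOX/XXO/O.O
[XOX/XXO/OO.] end (terminal -1, X#5); searched ..X/X.O/O.. to 5

value(..X/X.O/O.., X) = -1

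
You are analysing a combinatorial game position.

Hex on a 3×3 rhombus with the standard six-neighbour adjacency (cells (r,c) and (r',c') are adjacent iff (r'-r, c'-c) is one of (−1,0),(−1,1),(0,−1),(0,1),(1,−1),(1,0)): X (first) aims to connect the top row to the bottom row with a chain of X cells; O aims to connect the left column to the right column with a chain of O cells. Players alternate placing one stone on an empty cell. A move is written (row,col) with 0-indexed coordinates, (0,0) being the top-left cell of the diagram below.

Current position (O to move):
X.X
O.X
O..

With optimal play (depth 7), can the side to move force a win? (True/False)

O winning at [X.X/O.X/O..]: False

ply 1, O at X.X/O.X/O.. | (0,1)=-1→XOX/O.X/O..*; (1,1)=-1→X.X/OOX/O..; (2,1)=-1→X.X/O.X/OO.; (2,2)=-1→X.X/O.X/O.O
ply 2, X at XOX/O.X/O.. | (1,1)=+1→XOX/OXX/O..*; (2,1)=+1→XOX/O.X/OX.; (2,2)=+1→XOX/O.X/O.X
ply 3, O at XOX/OXX/O.. | (2,1)=-1→XOX/OXX/OO.*; (2,2)=-1→XOX/OXX/O.O
ply 4, X at XOX/OXX/OO. | (2,2)=+1→XOX/OXX/OOX*
ply 5: XOX/OXX/OOX is terminal -1 (O); from X.X/O.X/O.. depth 7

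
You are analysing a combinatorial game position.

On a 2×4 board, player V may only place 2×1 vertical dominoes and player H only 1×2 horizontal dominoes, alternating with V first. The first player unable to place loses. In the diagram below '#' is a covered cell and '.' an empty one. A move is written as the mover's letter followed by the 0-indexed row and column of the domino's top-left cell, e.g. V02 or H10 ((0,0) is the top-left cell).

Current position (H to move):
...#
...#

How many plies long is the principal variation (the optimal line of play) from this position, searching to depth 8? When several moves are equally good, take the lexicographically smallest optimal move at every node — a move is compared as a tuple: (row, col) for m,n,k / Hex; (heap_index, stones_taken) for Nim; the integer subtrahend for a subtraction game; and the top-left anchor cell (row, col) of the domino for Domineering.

PV length from [...#/...#]: 3 plies

[...#/...#] H move#1: H00:+1/##.#/...#*, H01:+1/.###/...#, H10:+1/...#/##.#, H11:+1/...#/.###
[##.#/...#] V move#2: V02:-1/####/..##*
[####/..##] H move#3: H10:+1/####/####*
[####/####] end (terminal -1, V#4); searched ...#/...# to 8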